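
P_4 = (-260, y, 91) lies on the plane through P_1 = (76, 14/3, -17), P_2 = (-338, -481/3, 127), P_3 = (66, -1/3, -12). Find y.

-370/3

A normal to the plane is n = P_1P_2 × P_1P_3 = (-105, 630, 420).
P_4 lies in the plane iff n · P_1P_4 = 0.
This gives (630)y + (77700) = 0, so y = -370/3.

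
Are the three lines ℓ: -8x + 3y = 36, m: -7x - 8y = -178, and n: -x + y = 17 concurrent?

No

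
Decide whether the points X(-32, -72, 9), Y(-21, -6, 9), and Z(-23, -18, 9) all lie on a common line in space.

XY = (11, 66, 0), XZ = (9, 54, 0).
XY × XZ = (0, 0, 0).
The cross product vanishes, so the three points are collinear.

Yes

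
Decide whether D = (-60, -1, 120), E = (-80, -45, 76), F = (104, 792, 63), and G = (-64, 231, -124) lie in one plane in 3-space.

No

A normal to the plane through D, E, F is n = DE × DF = (37400, -8356, -8644).
The plane has equation n·P = -3272924. For G: n·G = -3251980.
-3251980 ≠ -3272924, so G is off the plane.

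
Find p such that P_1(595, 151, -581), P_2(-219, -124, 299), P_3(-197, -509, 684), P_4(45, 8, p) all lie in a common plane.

-31

Coplanarity ⇔ det[P_1P_2; P_1P_3; P_1P_4] = 0.
Expanding, this is linear in p: (319440)p + (9902640) = 0.
So p = -31.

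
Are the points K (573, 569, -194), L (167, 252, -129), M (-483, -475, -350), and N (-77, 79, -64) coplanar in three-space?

Yes

With K as base: KL = (-406, -317, 65), KM = (-1056, -1044, -156), KN = (-650, -490, 130).
KM × KN = (-212160, 238680, -161160).
KL · (KM × KN) = 0.
The scalar triple product vanishes, so the four points are coplanar.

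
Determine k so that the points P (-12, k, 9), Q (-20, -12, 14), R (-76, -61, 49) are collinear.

-5

Collinearity requires PQ × PR = 0; each component is linear in k.
The x-component gives (-35)k + (-175) = 0, so k = -5.
The remaining components then also vanish.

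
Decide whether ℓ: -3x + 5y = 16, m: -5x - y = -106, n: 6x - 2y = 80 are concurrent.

No

Intersecting ℓ and m: solving the 2×2 system gives (x, y) = (257/14, 199/14).
Substitute into n: (6)(257/14) + (-2)(199/14) = 572/7.
But n requires 80 ≠ 572/7, so the three lines have no common point.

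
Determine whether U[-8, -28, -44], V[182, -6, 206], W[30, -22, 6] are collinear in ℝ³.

No

UV = (190, 22, 250), UW = (38, 6, 50).
UV × UW = (-400, 0, 304).
The cross product is nonzero, so the points do not lie on one line.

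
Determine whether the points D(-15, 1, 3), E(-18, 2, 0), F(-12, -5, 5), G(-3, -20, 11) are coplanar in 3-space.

No

The four points are coplanar iff the 3×3 determinant with rows DE, DF, DG is zero.
Rows: (-3, 1, -3), (3, -6, 2), (12, -21, 8).
Expanding along the first row: (-3)(-6) − (1)(0) + (-3)(9) = -9.
Nonzero ⇒ not coplanar.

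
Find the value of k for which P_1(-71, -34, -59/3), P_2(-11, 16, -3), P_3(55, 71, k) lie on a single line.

Collinearity requires P_1P_2 × P_1P_3 = 0; each component is linear in k.
The x-component gives (50)k + (-2300/3) = 0, so k = 46/3.
The remaining components then also vanish.

46/3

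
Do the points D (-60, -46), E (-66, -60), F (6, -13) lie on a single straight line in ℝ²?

No

DE = (-6, -14), DF = (66, 33).
det[DE; DF] = (-6)(33) − (-14)(66) = 726.
The determinant is nonzero, so they are not collinear.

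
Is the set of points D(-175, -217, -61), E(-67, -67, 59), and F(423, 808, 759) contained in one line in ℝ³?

No

DE = (108, 150, 120), DF = (598, 1025, 820).
DE × DF = (0, -16800, 21000).
The cross product is nonzero, so the points do not lie on one line.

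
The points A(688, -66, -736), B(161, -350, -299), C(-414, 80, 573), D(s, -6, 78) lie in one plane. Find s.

The points are coplanar iff AB · (AC × AD) = 0.
Expanding, this is linear in s: (-435558)s + (-5226696) = 0.
So s = -12.

-12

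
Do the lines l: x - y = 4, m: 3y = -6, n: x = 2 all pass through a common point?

Intersecting l and m: solving the 2×2 system gives (x, y) = (2, -2).
Substitute into n: (1)(2) + (0)(-2) = 2.
This equals 2, so (2, -2) lies on all three lines and they are concurrent.

Yes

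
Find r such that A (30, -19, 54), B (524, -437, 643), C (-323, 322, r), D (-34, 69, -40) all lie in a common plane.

The points are coplanar iff AB · (AC × AD) = 0.
Expanding, this is linear in r: (-16720)r + (-6504080) = 0.
So r = -389.

-389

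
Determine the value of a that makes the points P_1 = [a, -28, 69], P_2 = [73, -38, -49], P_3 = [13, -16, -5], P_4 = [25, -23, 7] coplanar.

The points are coplanar iff P_1P_2 · (P_1P_3 × P_1P_4) = 0.
Expanding, this is linear in a: (-572)a + (10868) = 0.
So a = 19.

19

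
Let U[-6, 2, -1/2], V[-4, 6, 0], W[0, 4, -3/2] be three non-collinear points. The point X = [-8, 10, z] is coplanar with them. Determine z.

The plane through U, V, W has equation −5x + 5y − 20z = 50.
Substituting X: (-20)z + (90) = 50, so z = 2.

2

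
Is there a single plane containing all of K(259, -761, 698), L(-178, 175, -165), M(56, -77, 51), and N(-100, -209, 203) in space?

No

The four points are coplanar iff the 3×3 determinant with rows KL, KM, KN is zero.
Rows: (-437, 936, -863), (-203, 684, -647), (-359, 552, -495).
Expanding along the first row: (-437)(18564) − (936)(-131788) + (-863)(133500) = 30600.
Nonzero ⇒ not coplanar.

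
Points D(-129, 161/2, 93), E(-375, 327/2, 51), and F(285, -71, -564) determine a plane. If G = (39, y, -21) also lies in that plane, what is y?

The plane through D, E, F has equation −60894x − 179010y + 2907z = -6284628.
Substituting G: (-179010)y + (-2435913) = -6284628, so y = 43/2.

43/2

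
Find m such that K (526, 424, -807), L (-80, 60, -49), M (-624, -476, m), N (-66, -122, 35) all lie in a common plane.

Normal to plane KLN: n = (107380, 61516, 115388); plane equation n·P = -10553452.
Requiring n·M = -10553452: (115388)m + (-96286736) = -10553452.
So m = 743.

743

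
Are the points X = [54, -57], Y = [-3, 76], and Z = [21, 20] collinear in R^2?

XY = (-57, 133), XZ = (-33, 77).
det[XY; XZ] = (-57)(77) − (133)(-33) = 0.
The determinant is zero, so the points are collinear.

Yes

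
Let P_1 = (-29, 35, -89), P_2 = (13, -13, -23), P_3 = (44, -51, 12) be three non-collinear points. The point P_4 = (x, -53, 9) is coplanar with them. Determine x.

45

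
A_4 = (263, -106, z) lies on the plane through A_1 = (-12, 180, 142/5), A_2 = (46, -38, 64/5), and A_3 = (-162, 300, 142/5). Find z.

A normal to the plane is n = A_1A_2 × A_1A_3 = (1872, 2340, -25740).
A_4 lies in the plane iff n · A_1A_4 = 0.
This gives (-25740)z + (576576) = 0, so z = 112/5.

112/5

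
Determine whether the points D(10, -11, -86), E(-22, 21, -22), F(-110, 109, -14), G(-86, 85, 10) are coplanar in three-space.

With D as base: DE = (-32, 32, 64), DF = (-120, 120, 72), DG = (-96, 96, 96).
DF × DG = (4608, 4608, 0).
DE · (DF × DG) = 0.
The scalar triple product vanishes, so the four points are coplanar.

Yes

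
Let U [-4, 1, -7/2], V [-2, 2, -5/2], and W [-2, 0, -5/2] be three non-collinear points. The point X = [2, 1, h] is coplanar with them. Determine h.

-1/2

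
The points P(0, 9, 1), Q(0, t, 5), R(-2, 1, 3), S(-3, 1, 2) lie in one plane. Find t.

1

Normal to plane PRS: n = (8, -4, -8); plane equation n·X = -44.
Requiring n·Q = -44: (-4)t + (-40) = -44.
So t = 1.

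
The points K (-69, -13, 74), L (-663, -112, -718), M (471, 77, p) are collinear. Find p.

794

Collinearity requires KL × KM = 0; each component is linear in p.
The x-component gives (-99)p + (78606) = 0, so p = 794.
The remaining components then also vanish.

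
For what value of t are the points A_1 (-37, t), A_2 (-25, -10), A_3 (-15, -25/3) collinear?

The three points are collinear iff det[A_1A_2; A_1A_3] = 0.
This determinant is linear in t: (10)t + (120) = 0, so t = -12.

-12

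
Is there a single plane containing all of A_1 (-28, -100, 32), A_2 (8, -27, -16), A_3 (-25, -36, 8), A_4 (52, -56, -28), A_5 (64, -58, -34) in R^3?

The plane through A_1, A_2, A_3 has normal n = A_1A_2 × A_1A_3 = (1320, 720, 2085) and equation n·P = -42240.
Checking the remaining points: n·A_4 = -30060, n·A_5 = -28170.
Since n·A_4 = -30060 ≠ -42240, A_4 is off the plane and the points are not all coplanar.

No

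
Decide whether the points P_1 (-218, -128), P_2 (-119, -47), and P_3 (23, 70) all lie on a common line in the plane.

P_1P_2 = (99, 81), P_1P_3 = (241, 198).
Twice the signed area of △P_1P_2P_3 is (99)(198) − (81)(241) = 81.
The area is nonzero, so the three points are not collinear.

No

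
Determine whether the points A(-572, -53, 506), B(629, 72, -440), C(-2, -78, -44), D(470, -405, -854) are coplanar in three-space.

No

A normal to the plane through A, B, C is n = AB × AC = (-92400, 121330, -101275).
The plane has equation n·P = -4822840. For D: n·D = -6077800.
-6077800 ≠ -4822840, so D is off the plane.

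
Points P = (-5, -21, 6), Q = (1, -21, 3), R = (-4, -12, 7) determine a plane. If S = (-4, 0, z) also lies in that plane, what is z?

9

The plane through P, Q, R has equation 27x − 9y + 54z = 378.
Substituting S: (54)z + (-108) = 378, so z = 9.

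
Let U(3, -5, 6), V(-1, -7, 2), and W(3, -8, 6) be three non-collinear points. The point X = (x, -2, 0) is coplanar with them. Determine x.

-3

A normal to the plane is n = UV × UW = (-12, 0, 12).
X lies in the plane iff n · UX = 0.
This gives (-12)x + (-36) = 0, so x = -3.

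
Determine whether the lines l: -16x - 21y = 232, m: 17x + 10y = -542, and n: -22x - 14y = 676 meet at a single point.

Intersecting l and m: solving the 2×2 system gives (x, y) = (-46, 24).
Substitute into n: (-22)(-46) + (-14)(24) = 676.
This equals 676, so (-46, 24) lies on all three lines and they are concurrent.

Yes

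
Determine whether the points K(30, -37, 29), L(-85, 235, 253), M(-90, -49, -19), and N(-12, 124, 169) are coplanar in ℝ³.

No

With K as base: KL = (-115, 272, 224), KM = (-120, -12, -48), KN = (-42, 161, 140).
KM × KN = (6048, 18816, -19824).
KL · (KM × KN) = -18144.
Since -18144 ≠ 0, the four points are not coplanar.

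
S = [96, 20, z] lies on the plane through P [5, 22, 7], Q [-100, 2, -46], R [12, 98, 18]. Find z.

51

A normal to the plane is n = PQ × PR = (3808, 784, -7840).
S lies in the plane iff n · PS = 0.
This gives (-7840)z + (399840) = 0, so z = 51.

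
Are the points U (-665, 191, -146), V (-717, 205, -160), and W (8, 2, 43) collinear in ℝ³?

No

UV = (-52, 14, -14), UW = (673, -189, 189).
UV × UW = (0, 406, 406).
The cross product is nonzero, so the points do not lie on one line.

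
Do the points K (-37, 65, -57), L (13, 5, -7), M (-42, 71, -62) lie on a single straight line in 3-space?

Yes

KL = (50, -60, 50), KM = (-5, 6, -5).
Each component of KM is -1/10 times the corresponding component of KL, so KM = -1/10·KL and the points are collinear.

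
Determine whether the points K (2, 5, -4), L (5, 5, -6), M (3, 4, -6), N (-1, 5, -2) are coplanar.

The four points are coplanar iff the 3×3 determinant with rows KL, KM, KN is zero.
Rows: (3, 0, -2), (1, -1, -2), (-3, 0, 2).
Expanding along the first row: (3)(-2) − (0)(-4) + (-2)(-3) = 0.
Zero determinant ⇒ coplanar.

Yes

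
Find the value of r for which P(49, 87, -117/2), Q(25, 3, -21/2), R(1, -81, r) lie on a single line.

75/2

Collinearity requires PQ × PR = 0; each component is linear in r.
The x-component gives (-84)r + (3150) = 0, so r = 75/2.
The remaining components then also vanish.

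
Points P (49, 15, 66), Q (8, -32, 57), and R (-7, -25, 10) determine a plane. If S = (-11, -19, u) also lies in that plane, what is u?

-10

The plane through P, Q, R has equation 2272x − 1792y − 992z = 18976.
Substituting S: (-992)u + (9056) = 18976, so u = -10.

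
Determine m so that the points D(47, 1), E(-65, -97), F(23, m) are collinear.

-20

Collinearity: (F − D) must be parallel to (E − D) = (-112, -98).
Cross-multiplying the components: (m − 1)·(-112) = (-24)·(-98).
Solving gives m = -20.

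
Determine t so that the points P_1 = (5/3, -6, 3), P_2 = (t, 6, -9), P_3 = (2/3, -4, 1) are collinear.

-13/3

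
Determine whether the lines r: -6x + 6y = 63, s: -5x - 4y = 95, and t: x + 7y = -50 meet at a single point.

No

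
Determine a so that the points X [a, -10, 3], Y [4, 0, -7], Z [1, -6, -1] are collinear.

-1

Collinearity requires XY × XZ = 0; each component is linear in a.
The y-component gives (6)a + (6) = 0, so a = -1.
The remaining components then also vanish.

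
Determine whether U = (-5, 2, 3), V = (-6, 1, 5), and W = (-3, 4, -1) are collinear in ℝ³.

Yes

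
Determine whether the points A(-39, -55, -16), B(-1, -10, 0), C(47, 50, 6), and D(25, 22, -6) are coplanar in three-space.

No

With A as base: AB = (38, 45, 16), AC = (86, 105, 22), AD = (64, 77, 10).
AC × AD = (-644, 548, -98).
AB · (AC × AD) = -1380.
Since -1380 ≠ 0, the four points are not coplanar.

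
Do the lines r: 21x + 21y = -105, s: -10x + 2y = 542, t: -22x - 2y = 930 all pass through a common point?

Yes

Lines aᵢx + bᵢy = cᵢ with pairwise distinct directions are concurrent exactly when det[aᵢ bᵢ cᵢ] = 0.
Here the determinant is 0.
It vanishes, so the lines are concurrent at (-46, 41).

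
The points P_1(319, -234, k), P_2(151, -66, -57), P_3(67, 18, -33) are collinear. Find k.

Collinearity requires P_1P_2 × P_1P_3 = 0; each component is linear in k.
The x-component gives (84)k + (8820) = 0, so k = -105.
The remaining components then also vanish.

-105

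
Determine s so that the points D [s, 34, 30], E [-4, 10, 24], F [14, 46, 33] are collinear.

Direction EF = (18, 36, 9). From the y-coordinate of D, the parameter along the line is τ = (34 − 10)/36 = 2/3.
Then s = (-4) + 2/3·(18) = 8.

8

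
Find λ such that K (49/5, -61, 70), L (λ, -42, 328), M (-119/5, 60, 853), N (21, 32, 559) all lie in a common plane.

Normal to plane KMN: n = (-13650, 25200, -4480); plane equation n·P = -1984570.
Requiring n·L = -1984570: (-13650)λ + (-2527840) = -1984570.
So λ = -199/5.

-199/5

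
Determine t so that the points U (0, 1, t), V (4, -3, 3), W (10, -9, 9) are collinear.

Collinearity requires UV × UW = 0; each component is linear in t.
The x-component gives (-6)t + (-6) = 0, so t = -1.
The remaining components then also vanish.

-1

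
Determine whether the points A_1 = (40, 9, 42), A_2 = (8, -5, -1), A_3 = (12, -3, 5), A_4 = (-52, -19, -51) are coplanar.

A normal to the plane through A_1, A_2, A_3 is n = A_1A_2 × A_1A_3 = (2, 20, -8).
The plane has equation n·P = -76. For A_4: n·A_4 = -76.
Equal, so A_4 lies in the plane and all four are coplanar.

Yes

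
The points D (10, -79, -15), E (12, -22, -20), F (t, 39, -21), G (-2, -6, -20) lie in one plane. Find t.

Normal to plane DEG: n = (80, 70, 830); plane equation n·P = -17180.
Requiring n·F = -17180: (80)t + (-14700) = -17180.
So t = -31.

-31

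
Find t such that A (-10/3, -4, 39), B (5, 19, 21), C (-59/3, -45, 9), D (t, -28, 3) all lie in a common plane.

-40/3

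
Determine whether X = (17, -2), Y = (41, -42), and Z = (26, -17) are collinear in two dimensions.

XY = (24, -40), XZ = (9, -15).
Twice the signed area of △XYZ is (24)(-15) − (-40)(9) = 0.
The triangle is degenerate (zero area), so the points are collinear.

Yes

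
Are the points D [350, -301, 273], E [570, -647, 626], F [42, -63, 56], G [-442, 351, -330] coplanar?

The four points are coplanar iff the 3×3 determinant with rows DE, DF, DG is zero.
Rows: (220, -346, 353), (-308, 238, -217), (-792, 652, -603).
Expanding along the first row: (220)(-2030) − (-346)(13860) + (353)(-12320) = 0.
Zero determinant ⇒ coplanar.

Yes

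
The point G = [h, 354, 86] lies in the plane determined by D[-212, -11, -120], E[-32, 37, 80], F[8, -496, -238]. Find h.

The plane through D, E, F has equation 91336x + 65240y − 97860z = -8337672.
Substituting G: (91336)h + (14679000) = -8337672, so h = -252.

-252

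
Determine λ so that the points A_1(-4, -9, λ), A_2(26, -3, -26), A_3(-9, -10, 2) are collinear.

-2

Direction A_2A_3 = (-35, -7, 28). From the x-coordinate of A_1, the parameter along the line is τ = (-4 − 26)/(-35) = 6/7.
Then λ = (-26) + 6/7·(28) = -2.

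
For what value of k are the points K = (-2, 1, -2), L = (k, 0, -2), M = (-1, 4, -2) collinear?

Collinearity requires KL × KM = 0; each component is linear in k.
The z-component gives (3)k + (7) = 0, so k = -7/3.
The remaining components then also vanish.

-7/3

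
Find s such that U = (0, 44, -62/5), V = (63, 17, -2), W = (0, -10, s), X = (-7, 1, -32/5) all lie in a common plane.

Normal to plane UVX: n = (1426/5, -2254/5, -2898); plane equation n·P = 16100.
Requiring n·W = 16100: (-2898)s + (4508) = 16100.
So s = -4.

-4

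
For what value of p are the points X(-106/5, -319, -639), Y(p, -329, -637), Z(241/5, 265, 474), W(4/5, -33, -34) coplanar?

-133/5

The points are coplanar iff XY · (XZ × XW) = 0.
Expanding, this is linear in p: (35002)p + (4655266/5) = 0.
So p = -133/5.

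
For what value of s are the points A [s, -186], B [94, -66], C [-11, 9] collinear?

262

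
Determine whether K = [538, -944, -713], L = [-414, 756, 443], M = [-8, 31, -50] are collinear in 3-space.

Yes

KL = (-952, 1700, 1156), KM = (-546, 975, 663).
Each component of KM is 39/68 times the corresponding component of KL, so KM = 39/68·KL and the points are collinear.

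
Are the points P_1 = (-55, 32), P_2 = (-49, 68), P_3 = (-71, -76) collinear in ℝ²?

P_1P_2 = (6, 36), P_1P_3 = (-16, -108).
Twice the signed area of △P_1P_2P_3 is (6)(-108) − (36)(-16) = -72.
The area is nonzero, so the three points are not collinear.

No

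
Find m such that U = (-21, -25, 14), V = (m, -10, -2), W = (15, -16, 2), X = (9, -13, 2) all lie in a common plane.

Normal to plane UWX: n = (36, 72, 162); plane equation n·P = -288.
Requiring n·V = -288: (36)m + (-1044) = -288.
So m = 21.

21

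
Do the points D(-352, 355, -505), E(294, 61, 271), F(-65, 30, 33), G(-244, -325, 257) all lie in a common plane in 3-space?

No

A normal to the plane through D, E, F is n = DE × DF = (94028, -124836, -125572).
The plane has equation n·P = -14000776. For G: n·G = -14643136.
-14643136 ≠ -14000776, so G is off the plane.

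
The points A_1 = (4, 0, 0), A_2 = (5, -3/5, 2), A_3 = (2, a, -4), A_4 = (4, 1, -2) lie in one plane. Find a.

Coplanarity ⇔ det[A_1A_2; A_1A_3; A_1A_4] = 0.
Expanding, this is linear in a: (-2)a + (12/5) = 0.
So a = 6/5.

6/5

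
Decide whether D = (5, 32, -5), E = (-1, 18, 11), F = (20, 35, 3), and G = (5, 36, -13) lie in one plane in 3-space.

A normal to the plane through D, E, F is n = DE × DF = (-160, 288, 192).
The plane has equation n·P = 7456. For G: n·G = 7072.
7072 ≠ 7456, so G is off the plane.

No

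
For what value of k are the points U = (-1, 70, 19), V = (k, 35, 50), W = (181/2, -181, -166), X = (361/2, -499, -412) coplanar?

277/2

Normal to plane UWX: n = (2916, 5859, -6507); plane equation n·P = 283581.
Requiring n·V = 283581: (2916)k + (-120285) = 283581.
So k = 277/2.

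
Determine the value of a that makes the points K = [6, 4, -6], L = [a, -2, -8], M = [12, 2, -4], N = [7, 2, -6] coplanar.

4

Normal to plane KMN: n = (4, 2, -10); plane equation n·P = 92.
Requiring n·L = 92: (4)a + (76) = 92.
So a = 4.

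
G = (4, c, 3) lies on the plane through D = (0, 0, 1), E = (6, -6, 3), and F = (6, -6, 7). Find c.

-4

The plane through D, E, F has equation −24x − 24y = 0.
Substituting G: (-24)c + (-96) = 0, so c = -4.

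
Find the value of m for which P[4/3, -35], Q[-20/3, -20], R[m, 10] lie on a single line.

The three points are collinear iff det[PQ; PR] = 0.
This determinant is linear in m: (-15)m + (-340) = 0, so m = -68/3.

-68/3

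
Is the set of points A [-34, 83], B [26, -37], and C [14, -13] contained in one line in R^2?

Yes

AB = (60, -120), AC = (48, -96).
det[AB; AC] = (60)(-96) − (-120)(48) = 0.
The determinant is zero, so the points are collinear.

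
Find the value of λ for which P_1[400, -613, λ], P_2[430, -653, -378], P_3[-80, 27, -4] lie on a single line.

-356

Collinearity requires P_1P_2 × P_1P_3 = 0; each component is linear in λ.
The x-component gives (680)λ + (242080) = 0, so λ = -356.
The remaining components then also vanish.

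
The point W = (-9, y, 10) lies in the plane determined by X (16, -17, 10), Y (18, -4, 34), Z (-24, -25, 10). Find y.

-22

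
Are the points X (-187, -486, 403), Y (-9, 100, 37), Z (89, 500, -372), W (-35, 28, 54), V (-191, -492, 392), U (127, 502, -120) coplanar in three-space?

The plane through X, Y, Z has normal n = XY × XZ = (-93274, 36934, 13772) and equation n·P = 5042430.
Checking the remaining points: n·W = 5042430, n·V = 5042430, n·U = 5042430.
All equal 5042430, so all 6 points lie in one plane.

Yes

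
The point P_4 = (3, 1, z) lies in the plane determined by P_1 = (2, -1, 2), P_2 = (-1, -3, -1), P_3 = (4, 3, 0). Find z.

A normal to the plane is n = P_1P_2 × P_1P_3 = (16, -12, -8).
P_4 lies in the plane iff n · P_1P_4 = 0.
This gives (-8)z + (8) = 0, so z = 1.

1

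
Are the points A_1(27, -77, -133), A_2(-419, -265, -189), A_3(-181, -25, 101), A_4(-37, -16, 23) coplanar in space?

No

The four points are coplanar iff the 3×3 determinant with rows A_1A_2, A_1A_3, A_1A_4 is zero.
Rows: (-446, -188, -56), (-208, 52, 234), (-64, 61, 156).
Expanding along the first row: (-446)(-6162) − (-188)(-17472) + (-56)(-9360) = -12324.
Nonzero ⇒ not coplanar.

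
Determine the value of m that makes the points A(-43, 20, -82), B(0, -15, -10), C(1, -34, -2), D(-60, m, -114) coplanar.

The points are coplanar iff AB · (AC × AD) = 0.
Expanding, this is linear in m: (-272)m + (11968) = 0.
So m = 44.

44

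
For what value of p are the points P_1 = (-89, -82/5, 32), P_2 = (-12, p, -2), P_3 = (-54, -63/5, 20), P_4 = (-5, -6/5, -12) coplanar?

-5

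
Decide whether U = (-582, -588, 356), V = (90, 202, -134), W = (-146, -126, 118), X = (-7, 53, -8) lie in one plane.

With U as base: UV = (672, 790, -490), UW = (436, 462, -238), UX = (575, 641, -364).
UW × UX = (-15610, 21854, 13826).
UV · (UW × UX) = 0.
The scalar triple product vanishes, so the four points are coplanar.

Yes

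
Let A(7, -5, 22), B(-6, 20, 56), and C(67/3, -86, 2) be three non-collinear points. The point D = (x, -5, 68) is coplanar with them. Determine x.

A normal to the plane is n = AB × AC = (2254, 784/3, 2009/3).
D lies in the plane iff n · AD = 0.
This gives (2254)x + (45080/3) = 0, so x = -20/3.

-20/3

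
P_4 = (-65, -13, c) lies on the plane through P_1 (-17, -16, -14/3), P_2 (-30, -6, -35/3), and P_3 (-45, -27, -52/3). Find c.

-28

The plane through P_1, P_2, P_3 has equation −(611/3)x + (94/3)y + 423z = 987.
Substituting P_4: (423)c + (12831) = 987, so c = -28.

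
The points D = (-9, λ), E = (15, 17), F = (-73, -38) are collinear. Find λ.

2

Collinearity: (D − E) must be parallel to (F − E) = (-88, -55).
Cross-multiplying the components: (λ − 17)·(-88) = (-24)·(-55).
Solving gives λ = 2.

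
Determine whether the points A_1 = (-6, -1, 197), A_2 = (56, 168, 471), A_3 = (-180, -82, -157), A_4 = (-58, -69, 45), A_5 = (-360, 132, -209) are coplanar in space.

Yes

The plane through A_1, A_2, A_3 has normal n = A_1A_2 × A_1A_3 = (-37632, -25728, 24384) and equation n·P = 5055168.
Checking the remaining points: n·A_4 = 5055168, n·A_5 = 5055168.
All equal 5055168, so all 5 points lie in one plane.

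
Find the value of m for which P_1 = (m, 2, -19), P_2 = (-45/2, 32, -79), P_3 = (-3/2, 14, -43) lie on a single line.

25/2

Collinearity requires P_1P_2 × P_1P_3 = 0; each component is linear in m.
The y-component gives (36)m + (-450) = 0, so m = 25/2.
The remaining components then also vanish.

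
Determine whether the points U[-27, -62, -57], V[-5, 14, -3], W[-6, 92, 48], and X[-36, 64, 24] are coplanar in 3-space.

A normal to the plane through U, V, W is n = UV × UW = (-336, -1176, 1792).
The plane has equation n·P = -20160. For X: n·X = -20160.
Equal, so X lies in the plane and all four are coplanar.

Yes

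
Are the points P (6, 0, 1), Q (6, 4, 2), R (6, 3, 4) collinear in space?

No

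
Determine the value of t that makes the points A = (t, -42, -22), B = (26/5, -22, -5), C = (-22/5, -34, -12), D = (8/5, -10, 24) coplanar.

Coplanarity ⇔ det[AB; AC; AD] = 0.
Expanding, this is linear in t: (264)t + (10032/5) = 0.
So t = -38/5.

-38/5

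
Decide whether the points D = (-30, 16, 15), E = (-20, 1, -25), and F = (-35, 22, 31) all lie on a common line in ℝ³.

DE = (10, -15, -40), DF = (-5, 6, 16).
DE × DF = (0, 40, -15).
The cross product is nonzero, so the points do not lie on one line.

No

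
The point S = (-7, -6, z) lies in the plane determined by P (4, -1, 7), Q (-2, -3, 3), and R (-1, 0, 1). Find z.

1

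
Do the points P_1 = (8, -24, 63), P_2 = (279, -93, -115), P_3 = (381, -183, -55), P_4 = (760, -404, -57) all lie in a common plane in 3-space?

Yes

The four points are coplanar iff the 3×3 determinant with rows P_1P_2, P_1P_3, P_1P_4 is zero.
Rows: (271, -69, -178), (373, -159, -118), (752, -380, -120).
Expanding along the first row: (271)(-25760) − (-69)(43976) + (-178)(-22172) = 0.
Zero determinant ⇒ coplanar.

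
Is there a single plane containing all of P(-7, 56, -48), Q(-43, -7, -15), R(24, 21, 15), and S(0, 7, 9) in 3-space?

No

The four points are coplanar iff the 3×3 determinant with rows PQ, PR, PS is zero.
Rows: (-36, -63, 33), (31, -35, 63), (7, -49, 57).
Expanding along the first row: (-36)(1092) − (-63)(1326) + (33)(-1274) = 2184.
Nonzero ⇒ not coplanar.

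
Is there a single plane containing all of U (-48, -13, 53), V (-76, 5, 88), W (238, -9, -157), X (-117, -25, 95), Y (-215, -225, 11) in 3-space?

Yes

The plane through U, V, W has normal n = UV × UW = (-3920, 4130, -5260) and equation n·P = -144310.
Checking the remaining points: n·X = -144310, n·Y = -144310.
All equal -144310, so all 5 points lie in one plane.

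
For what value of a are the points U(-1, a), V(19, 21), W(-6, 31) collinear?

29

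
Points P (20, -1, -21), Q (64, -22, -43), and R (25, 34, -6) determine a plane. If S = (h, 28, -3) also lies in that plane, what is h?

A normal to the plane is n = PQ × PR = (455, -770, 1645).
S lies in the plane iff n · PS = 0.
This gives (455)h + (-1820) = 0, so h = 4.

4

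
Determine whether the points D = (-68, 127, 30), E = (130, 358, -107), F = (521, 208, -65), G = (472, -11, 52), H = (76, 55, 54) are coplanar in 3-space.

No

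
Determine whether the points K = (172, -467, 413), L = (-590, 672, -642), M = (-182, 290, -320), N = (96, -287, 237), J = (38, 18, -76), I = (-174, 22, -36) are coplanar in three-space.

Yes

The plane through K, L, M has normal n = KL × KM = (-36252, -185076, -173628) and equation n·P = 8486784.
Checking the remaining points: n·N = 8486784, n·J = 8486784, n·I = 8486784.
All equal 8486784, so all 6 points lie in one plane.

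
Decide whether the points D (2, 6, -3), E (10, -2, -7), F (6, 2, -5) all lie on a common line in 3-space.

DE = (8, -8, -4), DF = (4, -4, -2).
Each component of DF is 1/2 times the corresponding component of DE, so DF = 1/2·DE and the points are collinear.

Yes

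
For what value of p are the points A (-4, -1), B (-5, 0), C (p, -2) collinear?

-3

The three points are collinear iff det[AB; AC] = 0.
This determinant is linear in p: (-1)p + (-3) = 0, so p = -3.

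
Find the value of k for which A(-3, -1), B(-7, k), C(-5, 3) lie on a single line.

7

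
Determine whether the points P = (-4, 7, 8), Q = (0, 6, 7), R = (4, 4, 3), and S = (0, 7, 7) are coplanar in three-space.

No

With P as base: PQ = (4, -1, -1), PR = (8, -3, -5), PS = (4, 0, -1).
PR × PS = (3, -12, 12).
PQ · (PR × PS) = 12.
Since 12 ≠ 0, the four points are not coplanar.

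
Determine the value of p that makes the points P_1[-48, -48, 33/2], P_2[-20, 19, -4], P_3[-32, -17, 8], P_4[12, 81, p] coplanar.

Normal to plane P_1P_2P_3: n = (66, -90, -204); plane equation n·P = -2214.
Requiring n·P_4 = -2214: (-204)p + (-6498) = -2214.
So p = -21.

-21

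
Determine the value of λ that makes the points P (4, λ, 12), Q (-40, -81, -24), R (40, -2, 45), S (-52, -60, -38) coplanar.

-20

The points are coplanar iff PQ · (PR × PS) = 0.
Expanding, this is linear in λ: (-292)λ + (-5840) = 0.
So λ = -20.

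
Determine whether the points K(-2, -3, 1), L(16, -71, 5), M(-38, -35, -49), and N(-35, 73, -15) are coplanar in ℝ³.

No

A normal to the plane through K, L, M is n = KL × KM = (3528, 756, -3024).
The plane has equation n·P = -12348. For N: n·N = -22932.
-22932 ≠ -12348, so N is off the plane.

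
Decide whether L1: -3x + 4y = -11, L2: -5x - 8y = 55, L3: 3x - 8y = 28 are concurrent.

Lines aᵢx + bᵢy = cᵢ with pairwise distinct directions are concurrent exactly when det[aᵢ bᵢ cᵢ] = 0.
Here the determinant is -132.
Nonzero, so no common point exists.

No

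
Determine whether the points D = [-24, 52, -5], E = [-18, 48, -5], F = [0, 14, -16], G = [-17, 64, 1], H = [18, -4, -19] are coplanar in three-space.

No

The plane through D, E, F has normal n = DE × DF = (44, 66, -132) and equation n·P = 3036.
Checking the remaining points: n·G = 3344, n·H = 3036.
Since n·G = 3344 ≠ 3036, G is off the plane and the points are not all coplanar.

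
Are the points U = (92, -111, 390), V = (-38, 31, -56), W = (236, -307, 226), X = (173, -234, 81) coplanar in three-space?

Yes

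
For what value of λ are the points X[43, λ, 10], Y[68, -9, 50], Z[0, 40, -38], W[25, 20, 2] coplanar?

The points are coplanar iff XY · (XZ × XW) = 0.
Expanding, this is linear in λ: (-520)λ + (5720) = 0.
So λ = 11.

11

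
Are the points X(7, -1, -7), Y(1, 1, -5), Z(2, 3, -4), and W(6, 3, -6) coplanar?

With X as base: XY = (-6, 2, 2), XZ = (-5, 4, 3), XW = (-1, 4, 1).
XZ × XW = (-8, 2, -16).
XY · (XZ × XW) = 20.
Since 20 ≠ 0, the four points are not coplanar.

No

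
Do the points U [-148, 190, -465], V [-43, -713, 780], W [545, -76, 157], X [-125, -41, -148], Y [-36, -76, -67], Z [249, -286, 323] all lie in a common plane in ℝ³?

Yes

The plane through U, V, W has normal n = UV × UW = (-230496, 797475, 597849) and equation n·P = -92366127.
Checking the remaining points: n·X = -92366127, n·Y = -92366127, n·Z = -92366127.
All equal -92366127, so all 6 points lie in one plane.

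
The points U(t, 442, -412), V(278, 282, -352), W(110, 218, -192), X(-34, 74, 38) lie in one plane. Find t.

86

Coplanarity ⇔ det[UV; UW; UX] = 0.
Expanding, this is linear in t: (-8320)t + (715520) = 0.
So t = 86.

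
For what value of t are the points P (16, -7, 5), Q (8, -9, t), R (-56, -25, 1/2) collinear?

Direction PR = (-72, -18, -9/2). From the x-coordinate of Q, the parameter along the line is τ = (8 − 16)/(-72) = 1/9.
Then t = 5 + 1/9·(-9/2) = 9/2.

9/2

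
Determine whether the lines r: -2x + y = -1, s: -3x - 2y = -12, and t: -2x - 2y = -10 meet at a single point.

Intersecting r and s: solving the 2×2 system gives (x, y) = (2, 3).
Substitute into t: (-2)(2) + (-2)(3) = -10.
This equals -10, so (2, 3) lies on all three lines and they are concurrent.

Yes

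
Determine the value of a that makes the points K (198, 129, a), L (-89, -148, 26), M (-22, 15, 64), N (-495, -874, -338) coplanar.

404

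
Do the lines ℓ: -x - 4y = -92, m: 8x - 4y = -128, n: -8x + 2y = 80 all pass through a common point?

Yes

Lines aᵢx + bᵢy = cᵢ with pairwise distinct directions are concurrent exactly when det[aᵢ bᵢ cᵢ] = 0.
Here the determinant is 0.
It vanishes, so the lines are concurrent at (-4, 24).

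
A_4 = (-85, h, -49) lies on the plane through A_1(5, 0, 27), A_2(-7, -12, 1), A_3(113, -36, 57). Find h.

Coplanarity requires A_1A_2 · (A_1A_3 × A_1A_4) = 0.
A_1A_2 = (-12, -12, -26), A_1A_3 = (108, -36, 30); the triple product is linear in h with coefficient -2448 and constant term -14688.
Setting it to zero: h = -6.

-6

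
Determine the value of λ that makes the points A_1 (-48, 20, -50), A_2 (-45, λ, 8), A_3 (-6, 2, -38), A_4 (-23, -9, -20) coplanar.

Normal to plane A_1A_3A_4: n = (-192, -960, -768); plane equation n·P = 28416.
Requiring n·A_2 = 28416: (-960)λ + (2496) = 28416.
So λ = -27.

-27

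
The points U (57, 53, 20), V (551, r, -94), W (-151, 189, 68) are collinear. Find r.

Direction UW = (-208, 136, 48). From the x-coordinate of V, the parameter along the line is τ = (551 − 57)/(-208) = -19/8.
Then r = 53 + (-19/8)·(136) = -270.

-270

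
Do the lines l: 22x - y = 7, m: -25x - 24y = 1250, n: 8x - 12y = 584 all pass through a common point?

Intersecting l and m: solving the 2×2 system gives (x, y) = (-1082/553, -27675/553).
Substitute into n: (8)(-1082/553) + (-12)(-27675/553) = 323444/553.
But n requires 584 ≠ 323444/553, so the three lines have no common point.

No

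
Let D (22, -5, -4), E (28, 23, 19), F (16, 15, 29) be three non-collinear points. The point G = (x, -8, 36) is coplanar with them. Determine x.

The plane through D, E, F has equation 464x − 336y + 288z = 10736.
Substituting G: (464)x + (13056) = 10736, so x = -5.

-5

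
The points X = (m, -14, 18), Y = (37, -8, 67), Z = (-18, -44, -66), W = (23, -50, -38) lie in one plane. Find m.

1

Coplanarity ⇔ det[XY; XZ; XW] = 0.
Expanding, this is linear in m: (1806)m + (-1806) = 0.
So m = 1.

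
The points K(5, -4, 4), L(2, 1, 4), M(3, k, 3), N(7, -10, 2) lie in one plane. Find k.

Normal to plane KLN: n = (-10, -6, 8); plane equation n·P = 6.
Requiring n·M = 6: (-6)k + (-6) = 6.
So k = -2.

-2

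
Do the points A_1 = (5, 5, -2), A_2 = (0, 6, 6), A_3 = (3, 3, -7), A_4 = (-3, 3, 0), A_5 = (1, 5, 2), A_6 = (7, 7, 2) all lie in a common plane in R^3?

No

The plane through A_1, A_2, A_3 has normal n = A_1A_2 × A_1A_3 = (11, -41, 12) and equation n·P = -174.
Checking the remaining points: n·A_4 = -156, n·A_5 = -170, n·A_6 = -186.
Since n·A_4 = -156 ≠ -174, A_4 is off the plane and the points are not all coplanar.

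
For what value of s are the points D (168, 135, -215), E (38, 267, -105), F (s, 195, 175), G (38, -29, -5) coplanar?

-177

Normal to plane DEG: n = (45760, 13000, 38480); plane equation n·P = 1169480.
Requiring n·F = 1169480: (45760)s + (9269000) = 1169480.
So s = -177.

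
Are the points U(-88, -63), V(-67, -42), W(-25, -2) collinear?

UV = (21, 21), UW = (63, 61).
det[UV; UW] = (21)(61) − (21)(63) = -42.
The determinant is nonzero, so they are not collinear.

No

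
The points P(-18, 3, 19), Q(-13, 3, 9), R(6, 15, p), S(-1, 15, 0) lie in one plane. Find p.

-14

Normal to plane PQS: n = (120, -75, 60); plane equation n·X = -1245.
Requiring n·R = -1245: (60)p + (-405) = -1245.
So p = -14.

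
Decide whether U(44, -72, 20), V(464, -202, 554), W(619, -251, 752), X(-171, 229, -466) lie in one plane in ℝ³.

Yes

A normal to the plane through U, V, W is n = UV × UW = (426, -390, -430).
The plane has equation n·P = 38224. For X: n·X = 38224.
Equal, so X lies in the plane and all four are coplanar.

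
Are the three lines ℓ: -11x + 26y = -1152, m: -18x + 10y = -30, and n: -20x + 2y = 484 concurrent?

No

Intersecting ℓ and m: solving the 2×2 system gives (x, y) = (-30, -57).
Substitute into n: (-20)(-30) + (2)(-57) = 486.
But n requires 484 ≠ 486, so the three lines have no common point.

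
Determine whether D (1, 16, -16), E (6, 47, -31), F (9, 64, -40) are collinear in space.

No

DE = (5, 31, -15), DF = (8, 48, -24).
DE × DF = (-24, 0, -8).
The cross product is nonzero, so the points do not lie on one line.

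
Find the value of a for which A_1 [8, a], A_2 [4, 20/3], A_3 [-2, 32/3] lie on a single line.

Collinearity: (A_1 − A_2) must be parallel to (A_3 − A_2) = (-6, 4).
Cross-multiplying the components: (a − 20/3)·(-6) = (4)·(4).
Solving gives a = 4.

4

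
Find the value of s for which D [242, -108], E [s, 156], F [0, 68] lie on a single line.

-121

Collinearity: (E − D) must be parallel to (F − D) = (-242, 176).
Cross-multiplying the components: (s − 242)·(176) = (264)·(-242).
Solving gives s = -121.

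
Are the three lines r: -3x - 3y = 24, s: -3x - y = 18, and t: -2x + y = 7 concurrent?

The three lines meet at one point iff the augmented coefficient matrix [aᵢ bᵢ cᵢ] has rank < 3, i.e. its determinant vanishes.
Here the determinant is 0.
It vanishes, so the lines are concurrent at (-5, -3).

Yes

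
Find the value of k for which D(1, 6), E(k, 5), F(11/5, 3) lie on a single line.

The three points are collinear iff det[DE; DF] = 0.
This determinant is linear in k: (-3)k + (21/5) = 0, so k = 7/5.

7/5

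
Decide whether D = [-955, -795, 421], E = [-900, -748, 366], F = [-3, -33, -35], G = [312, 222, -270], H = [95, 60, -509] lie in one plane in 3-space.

No

The plane through D, E, F has normal n = DE × DF = (20478, -27280, -2834) and equation n·P = 937996.
Checking the remaining points: n·G = 1098156, n·H = 1751116.
Since n·G = 1098156 ≠ 937996, G is off the plane and the points are not all coplanar.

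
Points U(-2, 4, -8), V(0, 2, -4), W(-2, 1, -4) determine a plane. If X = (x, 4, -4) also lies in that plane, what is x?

4

The plane through U, V, W has equation 4x − 8y − 6z = 8.
Substituting X: (4)x + (-8) = 8, so x = 4.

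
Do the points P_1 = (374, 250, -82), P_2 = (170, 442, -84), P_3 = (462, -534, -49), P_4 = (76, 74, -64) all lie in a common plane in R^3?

The four points are coplanar iff the 3×3 determinant with rows P_1P_2, P_1P_3, P_1P_4 is zero.
Rows: (-204, 192, -2), (88, -784, 33), (-298, -176, 18).
Expanding along the first row: (-204)(-8304) − (192)(11418) + (-2)(-249120) = 0.
Zero determinant ⇒ coplanar.

Yes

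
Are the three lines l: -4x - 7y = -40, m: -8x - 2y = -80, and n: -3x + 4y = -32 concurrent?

No

Intersecting l and m: solving the 2×2 system gives (x, y) = (10, 0).
Substitute into n: (-3)(10) + (4)(0) = -30.
But n requires -32 ≠ -30, so the three lines have no common point.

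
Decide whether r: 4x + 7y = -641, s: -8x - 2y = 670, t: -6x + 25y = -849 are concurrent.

Yes

Intersecting r and s: solving the 2×2 system gives (x, y) = (-71, -51).
Substitute into t: (-6)(-71) + (25)(-51) = -849.
This equals -849, so (-71, -51) lies on all three lines and they are concurrent.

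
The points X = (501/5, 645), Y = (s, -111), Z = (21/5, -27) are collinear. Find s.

Collinearity: (Y − X) must be parallel to (Z − X) = (-96, -672).
Cross-multiplying the components: (s − 501/5)·(-672) = (-756)·(-96).
Solving gives s = -39/5.

-39/5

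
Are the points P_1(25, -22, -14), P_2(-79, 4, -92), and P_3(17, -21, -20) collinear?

No

P_1P_2 = (-104, 26, -78), P_1P_3 = (-8, 1, -6).
Comparing components 2 and 3: (26)(-6) − (-78)(1) = -78 ≠ 0, so P_1P_2 and P_1P_3 are not parallel and the points are not collinear.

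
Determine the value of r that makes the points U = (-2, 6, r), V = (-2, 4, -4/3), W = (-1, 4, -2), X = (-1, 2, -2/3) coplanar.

Coplanarity ⇔ det[UV; UW; UX] = 0.
Expanding, this is linear in r: (2)r + (16/3) = 0.
So r = -8/3.

-8/3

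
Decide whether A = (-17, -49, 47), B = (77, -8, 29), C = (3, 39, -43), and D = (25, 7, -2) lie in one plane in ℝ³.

Yes

A normal to the plane through A, B, C is n = AB × AC = (-2106, 8100, 7452).
The plane has equation n·P = -10854. For D: n·D = -10854.
Equal, so D lies in the plane and all four are coplanar.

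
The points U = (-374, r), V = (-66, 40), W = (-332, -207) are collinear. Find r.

-246

Collinearity: (U − V) must be parallel to (W − V) = (-266, -247).
Cross-multiplying the components: (r − 40)·(-266) = (-308)·(-247).
Solving gives r = -246.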